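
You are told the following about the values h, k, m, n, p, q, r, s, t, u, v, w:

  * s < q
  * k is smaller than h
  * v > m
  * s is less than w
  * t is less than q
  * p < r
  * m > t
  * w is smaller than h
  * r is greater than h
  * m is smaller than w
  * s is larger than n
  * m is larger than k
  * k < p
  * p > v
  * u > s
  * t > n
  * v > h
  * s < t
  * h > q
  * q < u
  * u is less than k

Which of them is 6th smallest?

Piecing the relations together gives one ordering: n < s < t < q < u < k < m < w < h < v < p < r.
The 6th smallest is k.

k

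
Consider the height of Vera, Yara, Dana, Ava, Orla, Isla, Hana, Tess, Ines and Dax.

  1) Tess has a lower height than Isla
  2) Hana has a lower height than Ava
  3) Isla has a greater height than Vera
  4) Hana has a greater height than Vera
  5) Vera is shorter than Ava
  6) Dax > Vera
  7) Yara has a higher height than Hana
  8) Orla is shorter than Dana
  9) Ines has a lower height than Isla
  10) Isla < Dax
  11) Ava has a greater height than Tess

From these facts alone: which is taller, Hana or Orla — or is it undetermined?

Following every chain through Hana: above Hana we get Yara, Ava; below Hana we get Vera.
Orla is not reached, and no chain runs the other way from Orla to Hana.
So the given relations leave the order of Hana and Orla undetermined.

undetermined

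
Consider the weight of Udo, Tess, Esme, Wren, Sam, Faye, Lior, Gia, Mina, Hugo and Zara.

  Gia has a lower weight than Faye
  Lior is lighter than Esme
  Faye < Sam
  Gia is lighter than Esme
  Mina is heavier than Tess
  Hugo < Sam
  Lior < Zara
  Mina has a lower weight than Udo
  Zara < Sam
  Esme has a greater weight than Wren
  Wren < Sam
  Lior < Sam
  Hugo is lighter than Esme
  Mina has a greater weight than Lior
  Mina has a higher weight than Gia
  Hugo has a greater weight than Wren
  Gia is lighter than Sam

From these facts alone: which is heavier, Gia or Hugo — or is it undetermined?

Following every chain through Gia: above Gia we get Faye, Mina, Udo, Sam, Esme.
Hugo is not reached, and no chain runs the other way from Hugo to Gia.
So the given relations leave the order of Gia and Hugo undetermined.

undetermined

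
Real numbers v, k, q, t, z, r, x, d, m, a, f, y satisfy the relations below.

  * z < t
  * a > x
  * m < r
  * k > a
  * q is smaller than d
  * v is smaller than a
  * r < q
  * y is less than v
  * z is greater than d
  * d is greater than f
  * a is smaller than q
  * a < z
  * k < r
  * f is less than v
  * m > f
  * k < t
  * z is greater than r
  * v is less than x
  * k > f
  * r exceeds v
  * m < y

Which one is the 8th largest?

Piecing the relations together gives one ordering: f < m < y < v < x < a < k < r < q < d < z < t.
The 8th largest is x.

x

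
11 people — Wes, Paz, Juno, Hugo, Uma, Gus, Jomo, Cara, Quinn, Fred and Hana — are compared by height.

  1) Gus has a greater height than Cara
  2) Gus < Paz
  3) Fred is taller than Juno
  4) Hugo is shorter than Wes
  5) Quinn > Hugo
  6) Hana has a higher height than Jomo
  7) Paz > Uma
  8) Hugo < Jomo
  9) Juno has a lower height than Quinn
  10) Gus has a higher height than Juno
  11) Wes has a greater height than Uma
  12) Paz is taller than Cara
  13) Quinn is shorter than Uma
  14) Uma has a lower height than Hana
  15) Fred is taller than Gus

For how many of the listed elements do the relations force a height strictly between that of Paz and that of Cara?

The relations place Cara below Paz. An element lies strictly between them when it is forced above Cara and also forced below Paz.
Above Cara: {Gus, Fred}. Below Paz: {Hugo, Juno, Quinn, Gus, Uma}.
Intersection: {Gus} — 1.

1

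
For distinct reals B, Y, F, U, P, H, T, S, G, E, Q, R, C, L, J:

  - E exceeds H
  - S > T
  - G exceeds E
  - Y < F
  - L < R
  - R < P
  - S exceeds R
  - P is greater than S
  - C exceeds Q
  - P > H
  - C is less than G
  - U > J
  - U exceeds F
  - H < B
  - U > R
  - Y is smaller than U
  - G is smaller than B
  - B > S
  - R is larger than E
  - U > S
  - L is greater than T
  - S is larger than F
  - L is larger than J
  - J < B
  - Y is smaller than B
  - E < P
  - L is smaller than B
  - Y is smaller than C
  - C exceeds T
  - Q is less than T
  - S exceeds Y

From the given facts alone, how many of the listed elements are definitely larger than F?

4

The elements the relations force above F are S, P, B, U — no chain reaches any other.
That is 4.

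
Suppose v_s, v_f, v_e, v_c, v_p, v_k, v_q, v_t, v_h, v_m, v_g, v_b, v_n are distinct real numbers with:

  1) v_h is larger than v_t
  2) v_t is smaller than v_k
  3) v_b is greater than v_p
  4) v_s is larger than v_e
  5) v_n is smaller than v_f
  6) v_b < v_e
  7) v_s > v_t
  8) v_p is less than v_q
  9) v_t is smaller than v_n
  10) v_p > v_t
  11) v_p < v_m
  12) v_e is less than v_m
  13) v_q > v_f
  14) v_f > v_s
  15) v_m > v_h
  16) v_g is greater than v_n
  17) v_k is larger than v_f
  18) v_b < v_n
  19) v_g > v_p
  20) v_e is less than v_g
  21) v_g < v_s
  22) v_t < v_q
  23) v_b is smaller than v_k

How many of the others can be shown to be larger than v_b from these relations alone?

8

Directly above v_b: v_e, v_n, v_k.
One step further: v_g, v_s, v_f, v_m (7 so far).
One step further: v_q (8 so far).
Nothing else is reachable above v_b; 8 in all.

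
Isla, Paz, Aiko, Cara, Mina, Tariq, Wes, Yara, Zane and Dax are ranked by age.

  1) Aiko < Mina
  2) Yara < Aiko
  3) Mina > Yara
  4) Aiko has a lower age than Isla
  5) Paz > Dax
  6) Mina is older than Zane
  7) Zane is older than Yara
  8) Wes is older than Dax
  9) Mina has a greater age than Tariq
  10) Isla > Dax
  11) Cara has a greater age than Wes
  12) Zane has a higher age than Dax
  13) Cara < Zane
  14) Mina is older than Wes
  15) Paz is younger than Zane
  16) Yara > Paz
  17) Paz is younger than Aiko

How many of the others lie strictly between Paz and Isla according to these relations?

Chaining upward from Paz reaches: Yara, Aiko, Zane, Mina.
Chaining downward from Isla reaches: Dax, Yara, Aiko.
Strictly between Paz and Isla are those in both lists: Yara, Aiko — 2 elements.

2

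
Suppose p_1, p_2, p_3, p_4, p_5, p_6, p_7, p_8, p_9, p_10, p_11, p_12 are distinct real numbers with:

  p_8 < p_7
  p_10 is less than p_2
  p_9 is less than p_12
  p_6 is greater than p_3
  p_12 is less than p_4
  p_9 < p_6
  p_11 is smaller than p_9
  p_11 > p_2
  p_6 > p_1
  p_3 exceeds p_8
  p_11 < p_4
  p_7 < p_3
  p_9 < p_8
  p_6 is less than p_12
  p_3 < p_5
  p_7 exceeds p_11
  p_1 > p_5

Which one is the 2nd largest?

The consecutive relations fix a unique order: p_10 < p_2 < p_11 < p_9 < p_8 < p_7 < p_3 < p_5 < p_1 < p_6 < p_12 < p_4.
The 2nd largest is p_12.

p_12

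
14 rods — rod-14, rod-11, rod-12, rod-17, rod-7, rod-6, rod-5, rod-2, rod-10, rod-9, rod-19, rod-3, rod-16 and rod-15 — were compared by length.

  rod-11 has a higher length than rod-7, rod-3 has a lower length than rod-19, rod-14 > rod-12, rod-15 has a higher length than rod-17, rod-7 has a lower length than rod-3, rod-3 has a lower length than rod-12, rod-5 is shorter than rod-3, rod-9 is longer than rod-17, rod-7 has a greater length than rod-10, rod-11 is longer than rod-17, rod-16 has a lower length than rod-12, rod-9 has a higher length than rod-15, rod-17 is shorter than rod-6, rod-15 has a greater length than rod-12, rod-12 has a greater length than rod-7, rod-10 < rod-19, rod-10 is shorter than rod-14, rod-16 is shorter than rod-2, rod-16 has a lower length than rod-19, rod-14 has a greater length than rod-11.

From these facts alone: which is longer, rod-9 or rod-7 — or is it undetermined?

rod-9

The relevant relations are rod-7 < rod-3; rod-3 < rod-12; rod-12 < rod-15; rod-15 < rod-9.
Chaining these gives rod-7 < rod-3 < rod-12 < rod-15 < rod-9.
So rod-9 is longer.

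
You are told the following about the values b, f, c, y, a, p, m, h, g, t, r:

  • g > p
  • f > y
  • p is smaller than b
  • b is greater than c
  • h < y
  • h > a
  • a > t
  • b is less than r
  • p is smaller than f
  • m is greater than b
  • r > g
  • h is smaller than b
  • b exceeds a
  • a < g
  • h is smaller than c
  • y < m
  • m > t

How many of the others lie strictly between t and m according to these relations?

Chaining upward from t reaches: a, h, c, b, y, g, r, f.
Chaining downward from m reaches: a, p, h, c, b, y.
Strictly between t and m are those in both lists: a, h, c, b, y — 5 elements.

5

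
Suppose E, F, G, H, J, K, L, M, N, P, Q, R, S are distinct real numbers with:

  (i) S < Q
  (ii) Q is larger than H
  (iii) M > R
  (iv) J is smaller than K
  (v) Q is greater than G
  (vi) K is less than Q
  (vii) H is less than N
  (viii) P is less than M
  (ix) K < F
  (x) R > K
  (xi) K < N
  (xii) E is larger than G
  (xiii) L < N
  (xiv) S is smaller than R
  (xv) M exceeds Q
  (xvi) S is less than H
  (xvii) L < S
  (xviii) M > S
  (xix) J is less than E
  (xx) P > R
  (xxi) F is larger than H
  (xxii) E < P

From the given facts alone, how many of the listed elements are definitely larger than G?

Directly above G: E, Q.
One step further: P, M (4 so far).
Nothing else is reachable above G; 4 in all.

4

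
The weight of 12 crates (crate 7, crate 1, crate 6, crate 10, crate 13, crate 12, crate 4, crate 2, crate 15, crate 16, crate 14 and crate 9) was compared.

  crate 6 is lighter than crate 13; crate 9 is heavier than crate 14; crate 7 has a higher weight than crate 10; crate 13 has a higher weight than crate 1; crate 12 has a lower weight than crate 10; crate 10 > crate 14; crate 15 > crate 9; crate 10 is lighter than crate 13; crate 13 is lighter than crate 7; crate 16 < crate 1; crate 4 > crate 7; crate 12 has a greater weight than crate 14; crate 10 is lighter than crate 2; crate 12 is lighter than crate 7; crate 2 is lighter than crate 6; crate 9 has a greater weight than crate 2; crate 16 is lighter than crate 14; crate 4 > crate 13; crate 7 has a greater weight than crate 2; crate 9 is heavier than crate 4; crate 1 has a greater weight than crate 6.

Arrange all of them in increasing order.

crate 16 < crate 14 < crate 12 < crate 10 < crate 2 < crate 6 < crate 1 < crate 13 < crate 7 < crate 4 < crate 9 < crate 15

The consecutive links are each given: crate 16 < crate 14; crate 14 < crate 12; crate 12 < crate 10; crate 10 < crate 2; crate 2 < crate 6; crate 6 < crate 1; crate 1 < crate 13; crate 13 < crate 7; crate 7 < crate 4; crate 4 < crate 9; crate 9 < crate 15.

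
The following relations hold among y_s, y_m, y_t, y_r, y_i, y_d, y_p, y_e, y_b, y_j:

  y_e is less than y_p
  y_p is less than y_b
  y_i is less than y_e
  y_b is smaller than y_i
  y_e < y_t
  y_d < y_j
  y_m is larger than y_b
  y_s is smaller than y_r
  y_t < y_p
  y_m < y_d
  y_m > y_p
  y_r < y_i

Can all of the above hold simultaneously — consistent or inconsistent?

inconsistent

Chaining the given relations yields y_i < y_e < y_t < y_p < y_b, so y_i < y_b. But one relation states y_b < y_i. These cannot both hold.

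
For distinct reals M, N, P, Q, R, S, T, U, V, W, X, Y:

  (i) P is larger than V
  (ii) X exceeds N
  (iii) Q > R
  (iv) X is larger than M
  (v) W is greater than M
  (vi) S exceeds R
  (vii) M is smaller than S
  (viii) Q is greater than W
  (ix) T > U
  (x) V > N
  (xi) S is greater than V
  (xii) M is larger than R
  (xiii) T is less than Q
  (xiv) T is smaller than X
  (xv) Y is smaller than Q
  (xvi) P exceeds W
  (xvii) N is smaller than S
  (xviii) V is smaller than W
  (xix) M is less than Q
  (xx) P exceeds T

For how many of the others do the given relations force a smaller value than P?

7

Directly below P: T, V, W.
One step further: U, N, M (6 so far).
One step further: R (7 so far).
Nothing else is reachable below P; 7 in all.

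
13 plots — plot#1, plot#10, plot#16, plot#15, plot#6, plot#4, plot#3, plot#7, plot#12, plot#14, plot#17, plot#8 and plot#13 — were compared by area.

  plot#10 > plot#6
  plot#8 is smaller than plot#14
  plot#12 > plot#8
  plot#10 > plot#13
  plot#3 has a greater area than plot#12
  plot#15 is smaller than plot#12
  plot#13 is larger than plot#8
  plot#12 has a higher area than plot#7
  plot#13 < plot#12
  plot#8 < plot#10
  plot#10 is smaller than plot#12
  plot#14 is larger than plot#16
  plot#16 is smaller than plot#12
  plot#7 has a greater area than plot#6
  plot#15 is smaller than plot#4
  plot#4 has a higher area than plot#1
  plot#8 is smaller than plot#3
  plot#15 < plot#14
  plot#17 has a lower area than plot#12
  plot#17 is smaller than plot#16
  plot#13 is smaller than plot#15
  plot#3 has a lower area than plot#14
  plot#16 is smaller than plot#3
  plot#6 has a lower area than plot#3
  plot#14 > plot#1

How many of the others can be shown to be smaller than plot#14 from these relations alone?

11

From plot#14 the given relations immediately reach plot#8, plot#1, plot#16, plot#15, plot#3.
From those, plot#17, plot#6, plot#13, plot#12 — 9 in total.
From those, plot#7, plot#10 — 11 in total.
No other element is forced below plot#14 by the given relations, so the count is 11.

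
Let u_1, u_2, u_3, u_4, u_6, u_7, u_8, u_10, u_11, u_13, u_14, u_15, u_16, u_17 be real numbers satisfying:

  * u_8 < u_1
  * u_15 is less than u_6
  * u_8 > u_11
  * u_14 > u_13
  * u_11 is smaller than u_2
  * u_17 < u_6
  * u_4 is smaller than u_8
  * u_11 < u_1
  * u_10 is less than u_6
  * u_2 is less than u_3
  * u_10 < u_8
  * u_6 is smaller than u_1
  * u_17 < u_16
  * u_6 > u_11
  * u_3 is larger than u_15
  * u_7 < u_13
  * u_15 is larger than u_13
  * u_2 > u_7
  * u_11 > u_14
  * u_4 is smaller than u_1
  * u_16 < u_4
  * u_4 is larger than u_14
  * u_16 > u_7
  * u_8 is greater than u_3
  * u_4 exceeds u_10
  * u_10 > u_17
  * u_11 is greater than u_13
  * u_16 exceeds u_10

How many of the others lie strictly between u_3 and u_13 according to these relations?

Chaining upward from u_13 reaches: u_14, u_11, u_2, u_15, u_6, u_4, u_8, u_1.
Chaining downward from u_3 reaches: u_7, u_14, u_11, u_2, u_15.
Strictly between u_13 and u_3 are those in both lists: u_14, u_11, u_2, u_15 — 4 elements.

4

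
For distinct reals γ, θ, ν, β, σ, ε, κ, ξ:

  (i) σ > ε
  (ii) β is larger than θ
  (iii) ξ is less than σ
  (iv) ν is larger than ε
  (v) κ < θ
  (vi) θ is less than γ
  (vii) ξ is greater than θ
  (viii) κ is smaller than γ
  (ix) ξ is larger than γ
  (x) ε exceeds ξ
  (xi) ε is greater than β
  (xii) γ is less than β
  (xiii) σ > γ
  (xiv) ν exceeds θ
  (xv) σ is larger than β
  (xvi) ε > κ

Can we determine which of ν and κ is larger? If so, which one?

ν

Following the relations from κ: κ < γ < β < ε < ν.
So ν is larger.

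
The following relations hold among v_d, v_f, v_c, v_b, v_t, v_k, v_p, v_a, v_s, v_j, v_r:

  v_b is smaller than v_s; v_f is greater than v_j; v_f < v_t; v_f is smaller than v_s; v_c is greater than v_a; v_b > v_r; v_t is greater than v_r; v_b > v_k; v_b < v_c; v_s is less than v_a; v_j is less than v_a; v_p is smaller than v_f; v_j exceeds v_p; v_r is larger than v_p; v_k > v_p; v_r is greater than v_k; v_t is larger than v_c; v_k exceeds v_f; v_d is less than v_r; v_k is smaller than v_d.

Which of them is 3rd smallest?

Piecing the relations together gives one ordering: v_p < v_j < v_f < v_k < v_d < v_r < v_b < v_s < v_a < v_c < v_t.
Counting 3 from the smallest end gives v_f.

v_f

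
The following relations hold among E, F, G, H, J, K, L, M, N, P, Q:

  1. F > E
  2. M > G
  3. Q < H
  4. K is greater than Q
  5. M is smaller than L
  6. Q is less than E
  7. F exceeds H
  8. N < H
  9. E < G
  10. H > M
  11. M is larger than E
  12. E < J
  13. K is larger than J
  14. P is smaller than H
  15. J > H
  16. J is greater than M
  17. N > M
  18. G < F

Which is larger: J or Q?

The relevant relations are Q < E; E < G; G < M; M < N; N < H; H < J.
Together: Q < E < G < M < N < H < J.
So Q < J; J is the larger of the two.

J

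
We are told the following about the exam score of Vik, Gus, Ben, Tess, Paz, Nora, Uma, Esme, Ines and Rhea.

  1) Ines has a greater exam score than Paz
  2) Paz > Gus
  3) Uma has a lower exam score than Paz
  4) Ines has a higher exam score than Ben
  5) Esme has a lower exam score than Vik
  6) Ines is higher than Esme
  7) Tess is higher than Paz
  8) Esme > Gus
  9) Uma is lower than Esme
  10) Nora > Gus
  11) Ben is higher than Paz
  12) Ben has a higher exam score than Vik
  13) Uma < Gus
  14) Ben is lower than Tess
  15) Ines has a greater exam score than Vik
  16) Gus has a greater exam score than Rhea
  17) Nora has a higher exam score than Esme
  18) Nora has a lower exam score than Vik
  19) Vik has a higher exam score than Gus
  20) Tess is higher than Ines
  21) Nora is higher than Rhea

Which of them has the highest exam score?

Chaining downward from Tess: directly below it, Paz, Ben, Ines; then Uma, Gus, Esme, Vik; then Rhea, Nora.
That covers every other element, and nothing is given above Tess, so Tess is the highest exam score.

Tess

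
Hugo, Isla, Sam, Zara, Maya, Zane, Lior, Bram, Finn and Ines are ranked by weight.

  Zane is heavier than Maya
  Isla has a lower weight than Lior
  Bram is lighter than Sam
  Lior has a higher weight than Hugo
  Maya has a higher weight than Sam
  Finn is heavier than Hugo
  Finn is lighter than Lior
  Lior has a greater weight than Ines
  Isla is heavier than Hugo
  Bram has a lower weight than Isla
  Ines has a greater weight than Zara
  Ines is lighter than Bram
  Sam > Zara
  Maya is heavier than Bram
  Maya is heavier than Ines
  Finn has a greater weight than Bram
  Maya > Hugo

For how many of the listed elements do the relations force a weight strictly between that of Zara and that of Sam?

2

Chaining upward from Zara reaches: Ines, Bram, Isla, Finn, Lior, Maya, Zane.
Chaining downward from Sam reaches: Ines, Bram.
Strictly between Zara and Sam are those in both lists: Ines, Bram — 2 elements.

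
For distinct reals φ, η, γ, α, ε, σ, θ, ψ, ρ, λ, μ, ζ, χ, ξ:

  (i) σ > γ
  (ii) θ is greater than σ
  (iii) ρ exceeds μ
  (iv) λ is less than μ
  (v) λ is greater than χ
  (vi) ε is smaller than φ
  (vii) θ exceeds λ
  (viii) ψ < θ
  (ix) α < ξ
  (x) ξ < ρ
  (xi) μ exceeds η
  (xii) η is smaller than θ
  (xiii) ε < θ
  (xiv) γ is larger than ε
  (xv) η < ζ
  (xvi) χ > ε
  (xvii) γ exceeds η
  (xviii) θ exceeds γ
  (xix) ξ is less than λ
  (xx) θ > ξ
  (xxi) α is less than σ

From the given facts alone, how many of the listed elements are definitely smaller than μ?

From μ the given relations immediately reach η, λ.
From those, χ, ξ — 4 in total.
From those, ε, α — 6 in total.
Nothing else is reachable below μ; 6 in all.

6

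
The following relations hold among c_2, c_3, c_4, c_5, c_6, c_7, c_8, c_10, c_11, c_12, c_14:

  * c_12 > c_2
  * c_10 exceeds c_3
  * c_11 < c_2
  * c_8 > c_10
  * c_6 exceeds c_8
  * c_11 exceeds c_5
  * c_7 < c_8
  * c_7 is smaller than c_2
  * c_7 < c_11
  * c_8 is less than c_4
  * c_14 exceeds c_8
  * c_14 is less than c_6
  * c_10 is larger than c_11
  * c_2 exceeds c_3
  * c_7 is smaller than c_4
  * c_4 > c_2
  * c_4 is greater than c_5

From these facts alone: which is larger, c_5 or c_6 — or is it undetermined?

c_5 < c_11 and c_11 < c_10 give c_5 < c_10.
With c_10 < c_8: c_5 < c_11 < c_10 < c_8.
With c_8 < c_6: c_5 < c_11 < c_10 < c_8 < c_6.
So c_6 is larger.

c_6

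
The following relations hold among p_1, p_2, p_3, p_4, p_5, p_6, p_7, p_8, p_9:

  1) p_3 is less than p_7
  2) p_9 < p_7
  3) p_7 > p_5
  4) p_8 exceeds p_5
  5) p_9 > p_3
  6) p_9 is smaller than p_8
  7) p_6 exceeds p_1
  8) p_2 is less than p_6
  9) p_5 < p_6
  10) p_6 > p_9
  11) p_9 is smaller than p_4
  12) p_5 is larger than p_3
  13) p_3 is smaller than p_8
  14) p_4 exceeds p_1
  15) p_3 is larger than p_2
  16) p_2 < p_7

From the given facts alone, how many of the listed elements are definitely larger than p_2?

The elements the relations force above p_2 are p_3, p_5, p_9, p_7, p_6, p_8, p_4 — no chain reaches any other.
That is 7.

7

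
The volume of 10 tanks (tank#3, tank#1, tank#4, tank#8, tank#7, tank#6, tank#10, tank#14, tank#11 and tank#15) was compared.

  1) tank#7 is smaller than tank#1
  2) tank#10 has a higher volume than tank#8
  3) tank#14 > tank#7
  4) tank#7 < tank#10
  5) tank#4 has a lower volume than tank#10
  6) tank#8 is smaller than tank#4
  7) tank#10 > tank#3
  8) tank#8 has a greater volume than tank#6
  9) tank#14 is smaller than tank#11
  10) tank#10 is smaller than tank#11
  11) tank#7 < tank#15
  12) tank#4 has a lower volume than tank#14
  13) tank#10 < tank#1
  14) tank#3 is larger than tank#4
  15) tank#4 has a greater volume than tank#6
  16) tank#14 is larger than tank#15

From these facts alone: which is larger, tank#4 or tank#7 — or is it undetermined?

undetermined

Following every chain through tank#7: above tank#7 we get tank#15, tank#14, tank#10, tank#1, tank#11.
tank#4 is not reached, and no chain runs the other way from tank#4 to tank#7.
So the given relations leave the order of tank#7 and tank#4 undetermined.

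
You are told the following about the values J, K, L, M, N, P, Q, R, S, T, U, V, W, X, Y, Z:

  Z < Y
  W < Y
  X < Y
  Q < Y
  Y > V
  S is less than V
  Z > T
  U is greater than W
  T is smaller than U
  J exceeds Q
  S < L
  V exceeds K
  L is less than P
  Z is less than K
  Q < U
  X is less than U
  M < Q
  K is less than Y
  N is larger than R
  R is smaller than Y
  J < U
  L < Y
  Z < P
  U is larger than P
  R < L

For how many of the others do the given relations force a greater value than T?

6

The elements the relations force above T are Z, K, V, Y, P, U — no chain reaches any other.
That is 6.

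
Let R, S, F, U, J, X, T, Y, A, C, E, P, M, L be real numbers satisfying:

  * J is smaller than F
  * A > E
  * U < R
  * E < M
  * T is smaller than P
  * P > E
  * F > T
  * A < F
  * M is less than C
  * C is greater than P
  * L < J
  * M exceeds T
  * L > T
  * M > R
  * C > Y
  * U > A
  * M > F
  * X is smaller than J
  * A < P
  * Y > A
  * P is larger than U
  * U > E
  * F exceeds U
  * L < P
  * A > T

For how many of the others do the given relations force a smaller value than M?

Directly below M: E, T, F, R.
One step further: A, U, J (7 so far).
One step further: X, L (9 so far).
Nothing else is reachable below M; 9 in all.

9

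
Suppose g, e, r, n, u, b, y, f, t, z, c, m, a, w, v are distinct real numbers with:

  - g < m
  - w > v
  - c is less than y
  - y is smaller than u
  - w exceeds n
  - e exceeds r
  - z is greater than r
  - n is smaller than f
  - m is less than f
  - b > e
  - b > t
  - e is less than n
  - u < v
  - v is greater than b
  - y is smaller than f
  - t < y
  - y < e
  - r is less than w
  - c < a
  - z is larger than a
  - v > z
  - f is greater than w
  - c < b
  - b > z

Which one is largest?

f

r is not greatest since r < e; c is not greatest since c < a; g is not greatest since g < m; t is not greatest since t < y; y is not greatest since y < u; a is not greatest since a < z; m is not greatest since m < f; e is not greatest since e < b; u is not greatest since u < v; z is not greatest since z < v; b is not greatest since b < v; v is not greatest since v < w; n is not greatest since n < w; w is not greatest since w < f.
Only f has nothing above it, so f is the largest.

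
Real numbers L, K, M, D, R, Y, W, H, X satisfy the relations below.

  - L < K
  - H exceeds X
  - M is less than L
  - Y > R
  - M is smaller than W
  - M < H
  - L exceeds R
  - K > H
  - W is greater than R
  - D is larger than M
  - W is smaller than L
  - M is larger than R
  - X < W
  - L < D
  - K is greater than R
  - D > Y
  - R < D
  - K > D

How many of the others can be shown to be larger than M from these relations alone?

Directly above M: H, W, L, D.
One step further: K (5 so far).
No other element is forced above M by the given relations, so the count is 5.

5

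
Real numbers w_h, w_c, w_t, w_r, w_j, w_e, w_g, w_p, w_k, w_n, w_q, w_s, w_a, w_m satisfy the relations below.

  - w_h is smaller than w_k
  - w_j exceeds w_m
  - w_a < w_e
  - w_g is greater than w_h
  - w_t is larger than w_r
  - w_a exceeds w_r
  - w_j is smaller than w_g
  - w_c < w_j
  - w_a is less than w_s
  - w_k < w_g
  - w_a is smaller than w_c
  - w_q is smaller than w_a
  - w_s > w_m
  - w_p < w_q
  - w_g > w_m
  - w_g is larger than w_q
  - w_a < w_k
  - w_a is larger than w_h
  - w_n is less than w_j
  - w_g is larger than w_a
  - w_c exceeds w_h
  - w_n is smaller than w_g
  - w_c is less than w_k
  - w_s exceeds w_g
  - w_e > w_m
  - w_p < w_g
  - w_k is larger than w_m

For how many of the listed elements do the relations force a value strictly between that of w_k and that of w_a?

The relations place w_a below w_k. An element lies strictly between them when it is forced above w_a and also forced below w_k.
Above w_a: {w_c, w_e, w_j, w_g, w_s}. Below w_k: {w_p, w_r, w_m, w_q, w_h, w_c}.
Intersection: {w_c} — 1.

1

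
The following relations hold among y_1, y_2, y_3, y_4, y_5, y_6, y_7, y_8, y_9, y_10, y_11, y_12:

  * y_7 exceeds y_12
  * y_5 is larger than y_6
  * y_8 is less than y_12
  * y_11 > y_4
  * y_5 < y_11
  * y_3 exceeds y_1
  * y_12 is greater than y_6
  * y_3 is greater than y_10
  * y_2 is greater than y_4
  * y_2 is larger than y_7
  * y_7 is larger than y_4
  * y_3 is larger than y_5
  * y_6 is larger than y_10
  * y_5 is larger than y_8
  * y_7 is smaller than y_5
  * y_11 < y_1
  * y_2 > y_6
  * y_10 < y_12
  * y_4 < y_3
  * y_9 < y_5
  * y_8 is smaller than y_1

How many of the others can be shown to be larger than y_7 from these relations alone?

From y_7 the given relations immediately reach y_5, y_2.
From those, y_11, y_3 — 4 in total.
From those, y_1 — 5 in total.
Nothing else is reachable above y_7; 5 in all.

5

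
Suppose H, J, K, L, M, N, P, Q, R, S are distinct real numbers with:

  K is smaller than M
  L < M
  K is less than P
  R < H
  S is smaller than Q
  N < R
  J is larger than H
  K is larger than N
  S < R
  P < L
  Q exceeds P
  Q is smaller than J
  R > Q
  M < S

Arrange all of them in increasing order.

N < K < P < L < M < S < Q < R < H < J

Each adjacent pair is fixed by a given relation: N < K; K < P; P < L; L < M; M < S; S < Q; Q < R; R < H; H < J. Chaining them end to end gives the full order.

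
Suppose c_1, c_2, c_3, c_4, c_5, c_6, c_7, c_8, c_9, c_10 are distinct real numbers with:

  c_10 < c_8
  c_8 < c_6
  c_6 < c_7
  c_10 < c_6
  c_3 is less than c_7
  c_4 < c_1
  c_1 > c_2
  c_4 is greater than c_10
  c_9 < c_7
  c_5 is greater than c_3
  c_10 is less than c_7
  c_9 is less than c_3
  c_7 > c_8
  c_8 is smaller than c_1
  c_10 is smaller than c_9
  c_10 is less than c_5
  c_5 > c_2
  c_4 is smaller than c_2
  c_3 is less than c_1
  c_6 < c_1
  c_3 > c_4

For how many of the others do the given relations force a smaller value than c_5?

The elements the relations force below c_5 are c_10, c_9, c_4, c_2, c_3 — no chain reaches any other.
That is 5.

5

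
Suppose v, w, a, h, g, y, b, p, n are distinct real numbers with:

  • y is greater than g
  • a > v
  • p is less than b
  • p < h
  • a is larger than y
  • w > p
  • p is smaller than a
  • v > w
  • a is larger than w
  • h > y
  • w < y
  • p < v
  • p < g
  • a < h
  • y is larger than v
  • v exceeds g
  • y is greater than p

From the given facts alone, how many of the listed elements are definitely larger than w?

4

Directly above w: v, y, a.
One step further: h (4 so far).
No other element is forced above w by the given relations, so the count is 4.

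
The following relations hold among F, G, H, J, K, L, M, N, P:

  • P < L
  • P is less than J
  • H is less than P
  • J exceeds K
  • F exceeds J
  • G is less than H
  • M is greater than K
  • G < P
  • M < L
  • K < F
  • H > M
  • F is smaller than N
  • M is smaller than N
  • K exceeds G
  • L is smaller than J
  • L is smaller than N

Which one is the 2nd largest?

F

Chaining the given pairs: G < K < M < H < P < L < J < F < N.
The 2nd largest is F.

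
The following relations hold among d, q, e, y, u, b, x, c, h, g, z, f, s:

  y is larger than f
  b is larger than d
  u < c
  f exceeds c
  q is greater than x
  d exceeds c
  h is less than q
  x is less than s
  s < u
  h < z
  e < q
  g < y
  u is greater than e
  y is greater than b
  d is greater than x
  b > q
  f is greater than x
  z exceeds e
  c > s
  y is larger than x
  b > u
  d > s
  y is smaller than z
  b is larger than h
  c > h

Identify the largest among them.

x is not greatest since x < d; e is not greatest since e < q; g is not greatest since g < y; s is not greatest since s < u; u is not greatest since u < c; h is not greatest since h < b; c is not greatest since c < d; f is not greatest since f < y; d is not greatest since d < b; q is not greatest since q < b; b is not greatest since b < y; y is not greatest since y < z.
Only z has nothing above it, so z is the largest.

z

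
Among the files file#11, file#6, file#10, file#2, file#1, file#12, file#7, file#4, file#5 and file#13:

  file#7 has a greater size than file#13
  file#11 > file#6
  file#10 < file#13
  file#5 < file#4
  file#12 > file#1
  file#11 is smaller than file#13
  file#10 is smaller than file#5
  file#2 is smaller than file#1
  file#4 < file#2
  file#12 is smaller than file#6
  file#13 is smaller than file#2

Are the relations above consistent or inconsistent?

Chaining the given relations yields file#2 < file#1 < file#12 < file#6 < file#11 < file#13, so file#2 < file#13. But one relation states file#13 < file#2. These cannot both hold.

inconsistent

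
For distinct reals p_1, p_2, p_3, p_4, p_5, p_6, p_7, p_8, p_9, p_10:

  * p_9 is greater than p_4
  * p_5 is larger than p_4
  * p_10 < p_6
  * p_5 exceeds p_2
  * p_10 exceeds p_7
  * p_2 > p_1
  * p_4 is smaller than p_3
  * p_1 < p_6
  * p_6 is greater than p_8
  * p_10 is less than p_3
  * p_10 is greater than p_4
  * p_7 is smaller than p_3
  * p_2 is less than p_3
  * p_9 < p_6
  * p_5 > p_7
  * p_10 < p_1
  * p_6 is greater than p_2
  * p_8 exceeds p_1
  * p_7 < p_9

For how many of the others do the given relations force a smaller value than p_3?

5

The elements the relations force below p_3 are p_7, p_4, p_10, p_1, p_2 — no chain reaches any other.
That is 5.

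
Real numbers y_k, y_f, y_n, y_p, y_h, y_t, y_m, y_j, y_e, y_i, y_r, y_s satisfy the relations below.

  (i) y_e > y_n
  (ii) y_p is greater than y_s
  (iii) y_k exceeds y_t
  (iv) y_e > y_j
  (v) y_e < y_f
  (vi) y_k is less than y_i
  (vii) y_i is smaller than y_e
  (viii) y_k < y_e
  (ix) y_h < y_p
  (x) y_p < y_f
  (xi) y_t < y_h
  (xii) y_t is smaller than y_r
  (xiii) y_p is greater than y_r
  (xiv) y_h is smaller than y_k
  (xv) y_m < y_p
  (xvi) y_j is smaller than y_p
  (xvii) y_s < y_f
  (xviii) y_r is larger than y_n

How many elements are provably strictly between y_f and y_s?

The relations place y_s below y_f. An element lies strictly between them when it is forced above y_s and also forced below y_f.
Above y_s: {y_p}. Below y_f: {y_t, y_h, y_k, y_i, y_j, y_m, y_n, y_e, y_r, y_p}.
Intersection: {y_p} — 1.

1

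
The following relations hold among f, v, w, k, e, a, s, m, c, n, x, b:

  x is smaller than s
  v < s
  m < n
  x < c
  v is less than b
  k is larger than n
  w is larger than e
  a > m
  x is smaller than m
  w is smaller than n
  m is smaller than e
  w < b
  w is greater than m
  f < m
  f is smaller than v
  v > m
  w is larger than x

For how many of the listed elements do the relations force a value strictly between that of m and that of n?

2

Chaining upward from m reaches: v, a, e, w, s, b, k.
Chaining downward from n reaches: x, f, e, w.
Strictly between m and n are those in both lists: e, w — 2 elements.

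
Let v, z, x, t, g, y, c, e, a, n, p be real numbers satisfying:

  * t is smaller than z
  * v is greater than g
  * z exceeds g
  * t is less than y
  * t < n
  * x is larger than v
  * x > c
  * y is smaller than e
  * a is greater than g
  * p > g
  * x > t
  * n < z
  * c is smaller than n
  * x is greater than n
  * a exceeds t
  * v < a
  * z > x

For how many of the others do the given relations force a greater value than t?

6

From t the given relations immediately reach y, n, a, x, z.
From those, e — 6 in total.
Nothing else is reachable above t; 6 in all.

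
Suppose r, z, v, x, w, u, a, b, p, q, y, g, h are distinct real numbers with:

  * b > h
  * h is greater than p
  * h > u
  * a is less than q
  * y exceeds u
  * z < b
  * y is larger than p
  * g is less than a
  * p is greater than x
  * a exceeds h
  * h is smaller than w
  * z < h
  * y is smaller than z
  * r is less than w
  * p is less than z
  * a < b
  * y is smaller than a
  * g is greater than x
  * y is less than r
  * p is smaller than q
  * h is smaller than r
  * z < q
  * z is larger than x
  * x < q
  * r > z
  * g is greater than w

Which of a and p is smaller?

p

Link the given pairs in sequence: p < y; y < z; z < h; h < r; r < w; w < g; g < a.
Together: p < y < z < h < r < w < g < a.
So p < a; p is the smaller of the two.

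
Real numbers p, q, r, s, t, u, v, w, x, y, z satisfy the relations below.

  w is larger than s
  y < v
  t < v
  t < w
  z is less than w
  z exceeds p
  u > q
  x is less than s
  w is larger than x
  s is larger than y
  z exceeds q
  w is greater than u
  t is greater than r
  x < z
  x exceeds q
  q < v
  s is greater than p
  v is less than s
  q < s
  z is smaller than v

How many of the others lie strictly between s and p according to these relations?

2

Chaining upward from p reaches: z, v, w.
Chaining downward from s reaches: q, x, r, t, z, y, v.
Strictly between p and s are those in both lists: z, v — 2 elements.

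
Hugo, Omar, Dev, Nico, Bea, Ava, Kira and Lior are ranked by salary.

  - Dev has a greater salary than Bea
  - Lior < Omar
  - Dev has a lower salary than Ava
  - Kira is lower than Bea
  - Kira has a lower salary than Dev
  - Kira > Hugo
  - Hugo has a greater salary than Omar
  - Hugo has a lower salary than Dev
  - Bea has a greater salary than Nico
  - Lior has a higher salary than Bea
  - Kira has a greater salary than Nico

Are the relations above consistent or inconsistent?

inconsistent

Chaining the given relations yields Bea < Lior < Omar < Hugo < Kira, so Bea < Kira. But one relation states Kira < Bea. These cannot both hold.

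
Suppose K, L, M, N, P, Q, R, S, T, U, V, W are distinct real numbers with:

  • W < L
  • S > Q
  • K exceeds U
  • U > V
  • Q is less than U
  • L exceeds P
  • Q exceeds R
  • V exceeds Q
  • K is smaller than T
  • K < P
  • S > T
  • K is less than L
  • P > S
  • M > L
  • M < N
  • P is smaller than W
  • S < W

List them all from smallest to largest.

The consecutive links are each given: R < Q; Q < V; V < U; U < K; K < T; T < S; S < P; P < W; W < L; L < M; M < N.

R < Q < V < U < K < T < S < P < W < L < M < N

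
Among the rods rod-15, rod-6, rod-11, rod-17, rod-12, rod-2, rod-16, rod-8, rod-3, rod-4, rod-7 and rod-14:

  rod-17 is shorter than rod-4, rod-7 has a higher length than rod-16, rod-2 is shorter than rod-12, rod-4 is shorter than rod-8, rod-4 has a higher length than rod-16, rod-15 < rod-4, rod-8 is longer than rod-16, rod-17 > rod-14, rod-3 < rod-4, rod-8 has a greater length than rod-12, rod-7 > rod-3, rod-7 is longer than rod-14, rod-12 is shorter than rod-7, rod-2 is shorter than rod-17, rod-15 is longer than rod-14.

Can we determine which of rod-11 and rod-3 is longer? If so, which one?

undetermined

Following every chain through rod-3: above rod-3 we get rod-4, rod-7, rod-8.
rod-11 is not reached, and no chain runs the other way from rod-11 to rod-3.
So the given relations leave the order of rod-3 and rod-11 undetermined.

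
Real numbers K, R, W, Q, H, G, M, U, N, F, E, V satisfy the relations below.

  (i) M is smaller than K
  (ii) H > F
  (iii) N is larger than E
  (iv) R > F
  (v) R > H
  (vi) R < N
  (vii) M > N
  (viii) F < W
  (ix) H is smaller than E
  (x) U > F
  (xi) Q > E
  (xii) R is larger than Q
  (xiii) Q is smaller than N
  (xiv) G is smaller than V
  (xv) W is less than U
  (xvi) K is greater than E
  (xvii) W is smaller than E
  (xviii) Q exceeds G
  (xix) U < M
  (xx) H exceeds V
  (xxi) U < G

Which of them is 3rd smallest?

Chaining the given pairs: F < W < U < G < V < H < E < Q < R < N < M < K.
The 3rd smallest is U.

U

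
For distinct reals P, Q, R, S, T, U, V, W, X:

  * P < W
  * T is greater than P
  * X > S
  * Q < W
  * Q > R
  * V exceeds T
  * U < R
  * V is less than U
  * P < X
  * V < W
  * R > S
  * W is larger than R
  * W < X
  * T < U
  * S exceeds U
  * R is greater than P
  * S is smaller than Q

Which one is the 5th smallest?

S

The consecutive relations fix a unique order: P < T < V < U < S < R < Q < W < X.
Counting 5 from the smallest end gives S.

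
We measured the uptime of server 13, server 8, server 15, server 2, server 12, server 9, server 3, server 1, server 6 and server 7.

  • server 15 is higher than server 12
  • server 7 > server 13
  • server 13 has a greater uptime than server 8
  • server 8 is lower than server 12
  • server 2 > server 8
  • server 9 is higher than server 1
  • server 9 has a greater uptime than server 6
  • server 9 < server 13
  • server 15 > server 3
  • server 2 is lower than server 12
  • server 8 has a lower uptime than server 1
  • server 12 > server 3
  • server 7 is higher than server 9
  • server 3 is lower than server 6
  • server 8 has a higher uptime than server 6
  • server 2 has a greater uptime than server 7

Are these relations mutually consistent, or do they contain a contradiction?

Every relation is compatible with server 3 < server 6 < server 8 < server 1 < server 9 < server 13 < server 7 < server 2 < server 12 < server 15; the set is consistent.

consistent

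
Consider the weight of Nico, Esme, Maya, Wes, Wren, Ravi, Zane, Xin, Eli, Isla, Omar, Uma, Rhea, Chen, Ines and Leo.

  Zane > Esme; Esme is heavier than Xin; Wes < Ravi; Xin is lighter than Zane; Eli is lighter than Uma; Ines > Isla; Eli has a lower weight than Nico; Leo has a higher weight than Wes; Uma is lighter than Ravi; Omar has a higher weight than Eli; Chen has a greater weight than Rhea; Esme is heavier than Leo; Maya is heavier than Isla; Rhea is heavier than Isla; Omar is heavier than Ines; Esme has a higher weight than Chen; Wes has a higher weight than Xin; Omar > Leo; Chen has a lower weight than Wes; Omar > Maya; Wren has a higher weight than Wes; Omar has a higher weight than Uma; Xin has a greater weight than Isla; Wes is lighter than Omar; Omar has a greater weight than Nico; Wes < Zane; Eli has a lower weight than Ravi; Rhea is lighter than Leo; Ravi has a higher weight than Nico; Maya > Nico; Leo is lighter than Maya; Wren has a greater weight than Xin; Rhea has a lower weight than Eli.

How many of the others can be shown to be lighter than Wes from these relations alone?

From Wes the given relations immediately reach Chen, Xin.
From those, Isla, Rhea — 4 in total.
No other element is forced below Wes by the given relations, so the count is 4.

4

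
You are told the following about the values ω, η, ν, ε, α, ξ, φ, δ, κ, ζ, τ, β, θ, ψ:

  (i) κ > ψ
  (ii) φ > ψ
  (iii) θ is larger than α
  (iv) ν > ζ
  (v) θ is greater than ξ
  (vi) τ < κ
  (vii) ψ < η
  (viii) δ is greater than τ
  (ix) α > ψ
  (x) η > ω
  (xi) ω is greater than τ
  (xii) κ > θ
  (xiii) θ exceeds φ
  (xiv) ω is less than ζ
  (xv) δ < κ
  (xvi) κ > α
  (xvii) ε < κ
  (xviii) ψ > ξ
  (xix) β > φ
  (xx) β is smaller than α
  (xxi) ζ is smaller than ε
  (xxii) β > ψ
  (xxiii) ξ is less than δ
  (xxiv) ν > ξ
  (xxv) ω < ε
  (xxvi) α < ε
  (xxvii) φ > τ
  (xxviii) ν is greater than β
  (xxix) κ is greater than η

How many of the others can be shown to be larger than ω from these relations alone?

5

Directly above ω: η, ζ, ε.
One step further: ν, κ (5 so far).
No other element is forced above ω by the given relations, so the count is 5.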